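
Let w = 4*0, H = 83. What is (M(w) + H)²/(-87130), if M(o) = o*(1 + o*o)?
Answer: -6889/87130 ≈ -0.079066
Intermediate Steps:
w = 0
M(o) = o*(1 + o²)
(M(w) + H)²/(-87130) = ((0 + 0³) + 83)²/(-87130) = ((0 + 0) + 83)²*(-1/87130) = (0 + 83)²*(-1/87130) = 83²*(-1/87130) = 6889*(-1/87130) = -6889/87130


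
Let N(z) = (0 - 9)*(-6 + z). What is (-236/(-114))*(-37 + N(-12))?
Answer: 14750/57 ≈ 258.77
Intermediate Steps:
N(z) = 54 - 9*z (N(z) = -9*(-6 + z) = 54 - 9*z)
(-236/(-114))*(-37 + N(-12)) = (-236/(-114))*(-37 + (54 - 9*(-12))) = (-236*(-1/114))*(-37 + (54 + 108)) = 118*(-37 + 162)/57 = (118/57)*125 = 14750/57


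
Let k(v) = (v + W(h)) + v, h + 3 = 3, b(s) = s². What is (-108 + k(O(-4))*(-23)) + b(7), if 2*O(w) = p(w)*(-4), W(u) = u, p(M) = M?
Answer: -427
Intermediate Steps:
h = 0 (h = -3 + 3 = 0)
O(w) = -2*w (O(w) = (w*(-4))/2 = (-4*w)/2 = -2*w)
k(v) = 2*v (k(v) = (v + 0) + v = v + v = 2*v)
(-108 + k(O(-4))*(-23)) + b(7) = (-108 + (2*(-2*(-4)))*(-23)) + 7² = (-108 + (2*8)*(-23)) + 49 = (-108 + 16*(-23)) + 49 = (-108 - 368) + 49 = -476 + 49 = -427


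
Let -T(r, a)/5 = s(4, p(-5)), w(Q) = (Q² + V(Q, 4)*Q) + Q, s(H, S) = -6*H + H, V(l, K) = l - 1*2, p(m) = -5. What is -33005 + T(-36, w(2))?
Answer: -32905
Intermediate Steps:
V(l, K) = -2 + l (V(l, K) = l - 2 = -2 + l)
s(H, S) = -5*H
w(Q) = Q + Q² + Q*(-2 + Q) (w(Q) = (Q² + (-2 + Q)*Q) + Q = (Q² + Q*(-2 + Q)) + Q = Q + Q² + Q*(-2 + Q))
T(r, a) = 100 (T(r, a) = -(-25)*4 = -5*(-20) = 100)
-33005 + T(-36, w(2)) = -33005 + 100 = -32905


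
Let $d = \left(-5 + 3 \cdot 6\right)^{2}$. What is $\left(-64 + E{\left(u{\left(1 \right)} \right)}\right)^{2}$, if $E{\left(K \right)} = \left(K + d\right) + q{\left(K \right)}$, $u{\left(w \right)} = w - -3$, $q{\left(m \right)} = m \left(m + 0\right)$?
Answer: $15625$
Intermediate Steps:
$q{\left(m \right)} = m^{2}$ ($q{\left(m \right)} = m m = m^{2}$)
$d = 169$ ($d = \left(-5 + 18\right)^{2} = 13^{2} = 169$)
$u{\left(w \right)} = 3 + w$ ($u{\left(w \right)} = w + 3 = 3 + w$)
$E{\left(K \right)} = 169 + K + K^{2}$ ($E{\left(K \right)} = \left(K + 169\right) + K^{2} = \left(169 + K\right) + K^{2} = 169 + K + K^{2}$)
$\left(-64 + E{\left(u{\left(1 \right)} \right)}\right)^{2} = \left(-64 + \left(169 + \left(3 + 1\right) + \left(3 + 1\right)^{2}\right)\right)^{2} = \left(-64 + \left(169 + 4 + 4^{2}\right)\right)^{2} = \left(-64 + \left(169 + 4 + 16\right)\right)^{2} = \left(-64 + 189\right)^{2} = 125^{2} = 15625$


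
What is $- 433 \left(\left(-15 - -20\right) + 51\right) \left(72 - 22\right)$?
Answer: $-1212400$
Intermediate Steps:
$- 433 \left(\left(-15 - -20\right) + 51\right) \left(72 - 22\right) = - 433 \left(\left(-15 + 20\right) + 51\right) 50 = - 433 \left(5 + 51\right) 50 = - 433 \cdot 56 \cdot 50 = \left(-433\right) 2800 = -1212400$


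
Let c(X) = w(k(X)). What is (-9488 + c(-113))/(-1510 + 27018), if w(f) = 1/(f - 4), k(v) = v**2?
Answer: -121114319/325609620 ≈ -0.37196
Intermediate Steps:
w(f) = 1/(-4 + f)
c(X) = 1/(-4 + X**2)
(-9488 + c(-113))/(-1510 + 27018) = (-9488 + 1/(-4 + (-113)**2))/(-1510 + 27018) = (-9488 + 1/(-4 + 12769))/25508 = (-9488 + 1/12765)*(1/25508) = -121114319/12765*1/25508 = -121114319/325609620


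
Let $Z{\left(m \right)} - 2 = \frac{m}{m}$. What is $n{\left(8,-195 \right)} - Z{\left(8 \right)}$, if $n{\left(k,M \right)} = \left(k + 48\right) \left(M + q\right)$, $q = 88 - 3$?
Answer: $-6163$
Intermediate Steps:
$q = 85$
$n{\left(k,M \right)} = \left(48 + k\right) \left(85 + M\right)$ ($n{\left(k,M \right)} = \left(k + 48\right) \left(M + 85\right) = \left(48 + k\right) \left(85 + M\right)$)
$Z{\left(m \right)} = 3$ ($Z{\left(m \right)} = 2 + \frac{m}{m} = 2 + 1 = 3$)
$n{\left(8,-195 \right)} - Z{\left(8 \right)} = \left(4080 + 48 \left(-195\right) + 85 \cdot 8 - 1560\right) - 3 = \left(4080 - 9360 + 680 - 1560\right) - 3 = -6160 - 3 = -6163$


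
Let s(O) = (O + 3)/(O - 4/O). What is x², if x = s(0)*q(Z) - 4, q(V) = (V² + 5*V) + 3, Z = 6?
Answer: 16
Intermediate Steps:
q(V) = 3 + V² + 5*V
s(O) = (3 + O)/(O - 4/O)
x = -4 (x = (0*(3 + 0)/(-4 + 0²))*(3 + 6² + 5*6) - 4 = (0*3/(-4 + 0))*(3 + 36 + 30) - 4 = (0*3/(-4))*69 - 4 = (0*(-¼)*3)*69 - 4 = 0*69 - 4 = 0 - 4 = -4)
x² = (-4)² = 16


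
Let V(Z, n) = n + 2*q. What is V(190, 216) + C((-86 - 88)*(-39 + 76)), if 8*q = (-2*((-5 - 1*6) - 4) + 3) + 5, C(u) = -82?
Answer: 287/2 ≈ 143.50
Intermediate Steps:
q = 19/4 (q = ((-2*((-5 - 1*6) - 4) + 3) + 5)/8 = ((-2*((-5 - 6) - 4) + 3) + 5)/8 = ((-2*(-11 - 4) + 3) + 5)/8 = ((-2*(-15) + 3) + 5)/8 = ((30 + 3) + 5)/8 = (33 + 5)/8 = (⅛)*38 = 19/4 ≈ 4.7500)
V(Z, n) = 19/2 + n (V(Z, n) = n + 2*(19/4) = n + 19/2 = 19/2 + n)
V(190, 216) + C((-86 - 88)*(-39 + 76)) = (19/2 + 216) - 82 = 451/2 - 82 = 287/2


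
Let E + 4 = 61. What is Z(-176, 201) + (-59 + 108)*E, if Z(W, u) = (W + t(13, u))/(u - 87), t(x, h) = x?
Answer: 318239/114 ≈ 2791.6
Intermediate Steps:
E = 57 (E = -4 + 61 = 57)
Z(W, u) = (13 + W)/(-87 + u) (Z(W, u) = (W + 13)/(u - 87) = (13 + W)/(-87 + u))
Z(-176, 201) + (-59 + 108)*E = (13 - 176)/(-87 + 201) + (-59 + 108)*57 = -163/114 + 49*57 = (1/114)*(-163) + 2793 = -163/114 + 2793 = 318239/114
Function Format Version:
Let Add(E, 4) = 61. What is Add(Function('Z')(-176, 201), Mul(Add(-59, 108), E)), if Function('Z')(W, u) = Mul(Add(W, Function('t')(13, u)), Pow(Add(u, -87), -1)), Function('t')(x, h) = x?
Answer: Rational(318239, 114) ≈ 2791.6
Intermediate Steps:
E = 57 (E = Add(-4, 61) = 57)
Function('Z')(W, u) = Mul(Pow(Add(-87, u), -1), Add(13, W)) (Function('Z')(W, u) = Mul(Add(W, 13), Pow(Add(u, -87), -1)) = Mul(Add(13, W), Pow(Add(-87, u), -1)) = Mul(Pow(Add(-87, u), -1), Add(13, W)))
Add(Function('Z')(-176, 201), Mul(Add(-59, 108), E)) = Add(Mul(Pow(Add(-87, 201), -1), Add(13, -176)), Mul(Add(-59, 108), 57)) = Add(Mul(Pow(114, -1), -163), Mul(49, 57)) = Add(Mul(Rational(1, 114), -163), 2793) = Add(Rational(-163, 114), 2793) = Rational(318239, 114)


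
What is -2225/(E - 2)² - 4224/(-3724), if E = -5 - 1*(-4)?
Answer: -2061971/8379 ≈ -246.09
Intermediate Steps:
E = -1 (E = -5 + 4 = -1)
-2225/(E - 2)² - 4224/(-3724) = -2225/(-1 - 2)² - 4224/(-3724) = -2225/((-3)²) - 4224*(-1/3724) = -2225/9 + 1056/931 = -2061971/8379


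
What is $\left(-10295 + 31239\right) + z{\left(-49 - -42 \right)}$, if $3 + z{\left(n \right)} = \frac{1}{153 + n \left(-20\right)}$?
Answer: $\frac{6135714}{293} \approx 20941.0$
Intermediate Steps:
$z{\left(n \right)} = -3 + \frac{1}{153 - 20 n}$ ($z{\left(n \right)} = -3 + \frac{1}{153 + n \left(-20\right)} = -3 + \frac{1}{153 - 20 n}$)
$\left(-10295 + 31239\right) + z{\left(-49 - -42 \right)} = \left(-10295 + 31239\right) + \frac{2 \left(229 - 30 \left(-49 - -42\right)\right)}{-153 + 20 \left(-49 - -42\right)} = 20944 + \frac{2 \left(229 - 30 \left(-49 + 42\right)\right)}{-153 + 20 \left(-49 + 42\right)} = 20944 + \frac{2 \left(229 - -210\right)}{-153 + 20 \left(-7\right)} = 20944 + \frac{2 \left(229 + 210\right)}{-153 - 140} = 20944 + 2 \frac{1}{-293} \cdot 439 = 20944 + 2 \left(- \frac{1}{293}\right) 439 = 20944 - \frac{878}{293} = \frac{6135714}{293}$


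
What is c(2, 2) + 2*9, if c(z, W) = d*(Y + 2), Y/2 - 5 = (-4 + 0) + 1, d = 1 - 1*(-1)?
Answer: 30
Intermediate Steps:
d = 2 (d = 1 + 1 = 2)
Y = 4 (Y = 10 + 2*((-4 + 0) + 1) = 10 + 2*(-4 + 1) = 10 + 2*(-3) = 10 - 6 = 4)
c(z, W) = 12 (c(z, W) = 2*(4 + 2) = 2*6 = 12)
c(2, 2) + 2*9 = 12 + 2*9 = 12 + 18 = 30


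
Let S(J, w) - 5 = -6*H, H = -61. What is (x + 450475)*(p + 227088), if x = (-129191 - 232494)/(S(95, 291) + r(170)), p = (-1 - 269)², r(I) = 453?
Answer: 27811116135855/206 ≈ 1.3501e+11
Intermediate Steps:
S(J, w) = 371 (S(J, w) = 5 - 6*(-61) = 5 + 366 = 371)
p = 72900 (p = (-270)² = 72900)
x = -361685/824 (x = (-129191 - 232494)/(371 + 453) = -361685/824 ≈ -438.94)
(x + 450475)*(p + 227088) = (-361685/824 + 450475)*(72900 + 227088) = (370829715/824)*299988 = 27811116135855/206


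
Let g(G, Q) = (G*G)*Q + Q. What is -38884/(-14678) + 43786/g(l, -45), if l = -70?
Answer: 3966490436/1618579755 ≈ 2.4506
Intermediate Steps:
g(G, Q) = Q + Q*G² (g(G, Q) = G²*Q + Q = Q*G² + Q = Q + Q*G²)
-38884/(-14678) + 43786/g(l, -45) = -38884/(-14678) + 43786/((-45*(1 + (-70)²))) = -38884*(-1/14678) + 43786/((-45*(1 + 4900))) = 19442/7339 + 43786/((-45*4901)) = 19442/7339 + 43786/(-220545) = 19442/7339 + 43786*(-1/220545) = 19442/7339 - 43786/220545 = 3966490436/1618579755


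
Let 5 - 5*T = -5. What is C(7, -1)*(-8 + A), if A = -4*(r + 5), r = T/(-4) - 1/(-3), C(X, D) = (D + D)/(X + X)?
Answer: 82/21 ≈ 3.9048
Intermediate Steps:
T = 2 (T = 1 - ⅕*(-5) = 1 + 1 = 2)
C(X, D) = D/X (C(X, D) = (2*D)/((2*X)) = (2*D)*(1/(2*X)) = D/X)
r = -⅙ (r = 2/(-4) - 1/(-3) = 2*(-¼) - 1*(-⅓) = -½ + ⅓ = -⅙ ≈ -0.16667)
A = -58/3 (A = -4*(-⅙ + 5) = -4*29/6 = -58/3 ≈ -19.333)
C(7, -1)*(-8 + A) = (-1/7)*(-8 - 58/3) = -1*⅐*(-82/3) = -⅐*(-82/3) = 82/21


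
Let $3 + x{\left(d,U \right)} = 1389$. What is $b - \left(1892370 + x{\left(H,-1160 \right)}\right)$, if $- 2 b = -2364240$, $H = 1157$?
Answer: $-711636$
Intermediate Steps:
$x{\left(d,U \right)} = 1386$ ($x{\left(d,U \right)} = -3 + 1389 = 1386$)
$b = 1182120$ ($b = \left(- \frac{1}{2}\right) \left(-2364240\right) = 1182120$)
$b - \left(1892370 + x{\left(H,-1160 \right)}\right) = 1182120 - \left(1892370 + 1386\right) = 1182120 - 1893756 = -711636$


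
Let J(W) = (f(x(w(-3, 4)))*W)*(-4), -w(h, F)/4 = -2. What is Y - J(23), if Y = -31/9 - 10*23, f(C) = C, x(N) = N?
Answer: 4523/9 ≈ 502.56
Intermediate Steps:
w(h, F) = 8 (w(h, F) = -4*(-2) = 8)
Y = -2101/9 (Y = -31*⅑ - 230 = -31/9 - 230 = -2101/9 ≈ -233.44)
J(W) = -32*W (J(W) = (8*W)*(-4) = -32*W)
Y - J(23) = -2101/9 - (-32)*23 = -2101/9 - 1*(-736) = -2101/9 + 736 = 4523/9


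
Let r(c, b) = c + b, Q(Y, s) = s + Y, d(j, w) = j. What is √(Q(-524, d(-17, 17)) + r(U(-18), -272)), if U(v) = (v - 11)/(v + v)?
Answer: I*√29239/6 ≈ 28.499*I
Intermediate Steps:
U(v) = (-11 + v)/(2*v) (U(v) = (-11 + v)/((2*v)) = (-11 + v)*(1/(2*v)) = (-11 + v)/(2*v))
Q(Y, s) = Y + s
r(c, b) = b + c
√(Q(-524, d(-17, 17)) + r(U(-18), -272)) = √((-524 - 17) + (-272 + (½)*(-11 - 18)/(-18))) = √(-541 + (-272 + (½)*(-1/18)*(-29))) = √(-541 + (-272 + 29/36)) = √(-541 - 9763/36) = √(-29239/36) = I*√29239/6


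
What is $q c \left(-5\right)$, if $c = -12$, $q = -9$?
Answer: $-540$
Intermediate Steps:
$q c \left(-5\right) = \left(-9\right) \left(-12\right) \left(-5\right) = 108 \left(-5\right) = -540$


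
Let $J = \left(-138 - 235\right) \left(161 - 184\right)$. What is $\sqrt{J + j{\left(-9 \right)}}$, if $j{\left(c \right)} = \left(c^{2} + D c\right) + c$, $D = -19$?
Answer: $\sqrt{8822} \approx 93.926$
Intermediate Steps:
$j{\left(c \right)} = c^{2} - 18 c$ ($j{\left(c \right)} = \left(c^{2} - 19 c\right) + c = c^{2} - 18 c$)
$J = 8579$ ($J = \left(-373\right) \left(-23\right) = 8579$)
$\sqrt{J + j{\left(-9 \right)}} = \sqrt{8579 - 9 \left(-18 - 9\right)} = \sqrt{8579 - -243} = \sqrt{8579 + 243} = \sqrt{8822}$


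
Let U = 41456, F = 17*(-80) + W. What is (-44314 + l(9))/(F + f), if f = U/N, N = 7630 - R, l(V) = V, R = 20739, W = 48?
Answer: 580794245/17240464 ≈ 33.688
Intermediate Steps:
F = -1312 (F = 17*(-80) + 48 = -1360 + 48 = -1312)
N = -13109 (N = 7630 - 1*20739 = 7630 - 20739 = -13109)
f = -41456/13109 (f = 41456/(-13109) = 41456*(-1/13109) = -41456/13109 ≈ -3.1624)
(-44314 + l(9))/(F + f) = (-44314 + 9)/(-1312 - 41456/13109) = -44305/(-17240464/13109) = -44305*(-13109/17240464) = 580794245/17240464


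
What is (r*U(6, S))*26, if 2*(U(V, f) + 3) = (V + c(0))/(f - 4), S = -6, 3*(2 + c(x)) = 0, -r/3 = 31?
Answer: 38688/5 ≈ 7737.6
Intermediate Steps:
r = -93 (r = -3*31 = -93)
c(x) = -2 (c(x) = -2 + (⅓)*0 = -2 + 0 = -2)
U(V, f) = -3 + (-2 + V)/(2*(-4 + f)) (U(V, f) = -3 + ((V - 2)/(f - 4))/2 = -3 + ((-2 + V)/(-4 + f))/2 = -3 + (-2 + V)/(2*(-4 + f)))
(r*U(6, S))*26 = -93*(22 + 6 - 6*(-6))/(2*(-4 - 6))*26 = -93*(22 + 6 + 36)/(2*(-10))*26 = -93*(-1)*64/(2*10)*26 = -93*(-16/5)*26 = (1488/5)*26 = 38688/5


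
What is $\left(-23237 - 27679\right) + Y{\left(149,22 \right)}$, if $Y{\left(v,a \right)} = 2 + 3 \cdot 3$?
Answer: $-50905$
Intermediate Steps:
$Y{\left(v,a \right)} = 11$ ($Y{\left(v,a \right)} = 2 + 9 = 11$)
$\left(-23237 - 27679\right) + Y{\left(149,22 \right)} = \left(-23237 - 27679\right) + 11 = -50916 + 11 = -50905$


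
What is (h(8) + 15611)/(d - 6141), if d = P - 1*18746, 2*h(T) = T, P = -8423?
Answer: -3123/6662 ≈ -0.46878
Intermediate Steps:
h(T) = T/2
d = -27169 (d = -8423 - 1*18746 = -8423 - 18746 = -27169)
(h(8) + 15611)/(d - 6141) = ((½)*8 + 15611)/(-27169 - 6141) = (4 + 15611)/(-33310) = 15615*(-1/33310) = -3123/6662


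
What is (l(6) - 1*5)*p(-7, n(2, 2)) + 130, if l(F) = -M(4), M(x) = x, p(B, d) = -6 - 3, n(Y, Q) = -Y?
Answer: 211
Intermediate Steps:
p(B, d) = -9
l(F) = -4 (l(F) = -1*4 = -4)
(l(6) - 1*5)*p(-7, n(2, 2)) + 130 = (-4 - 1*5)*(-9) + 130 = (-4 - 5)*(-9) + 130 = -9*(-9) + 130 = 81 + 130 = 211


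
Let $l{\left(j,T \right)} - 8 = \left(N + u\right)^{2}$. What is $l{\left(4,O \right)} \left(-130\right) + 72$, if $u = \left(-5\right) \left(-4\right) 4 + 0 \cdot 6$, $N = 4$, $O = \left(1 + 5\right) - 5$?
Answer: $-918248$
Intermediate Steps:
$O = 1$ ($O = 6 - 5 = 1$)
$u = 80$ ($u = 20 \cdot 4 + 0 = 80 + 0 = 80$)
$l{\left(j,T \right)} = 7064$ ($l{\left(j,T \right)} = 8 + \left(4 + 80\right)^{2} = 8 + 84^{2} = 8 + 7056 = 7064$)
$l{\left(4,O \right)} \left(-130\right) + 72 = 7064 \left(-130\right) + 72 = -918320 + 72 = -918248$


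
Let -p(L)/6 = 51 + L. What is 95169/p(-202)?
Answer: 31723/302 ≈ 105.04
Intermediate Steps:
p(L) = -306 - 6*L (p(L) = -6*(51 + L) = -306 - 6*L)
95169/p(-202) = 95169/(-306 - 6*(-202)) = 95169/(-306 + 1212) = 95169/906 = 95169*(1/906) = 31723/302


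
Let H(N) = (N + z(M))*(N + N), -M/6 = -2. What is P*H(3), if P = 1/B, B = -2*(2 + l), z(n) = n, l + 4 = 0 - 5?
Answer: 45/7 ≈ 6.4286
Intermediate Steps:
l = -9 (l = -4 + (0 - 5) = -4 - 5 = -9)
M = 12 (M = -6*(-2) = 12)
B = 14 (B = -2*(2 - 9) = -2*(-7) = 14)
H(N) = 2*N*(12 + N) (H(N) = (N + 12)*(N + N) = (12 + N)*(2*N) = 2*N*(12 + N))
P = 1/14 ≈ 0.071429
P*H(3) = (2*3*(12 + 3))/14 = (2*3*15)/14 = (1/14)*90 = 45/7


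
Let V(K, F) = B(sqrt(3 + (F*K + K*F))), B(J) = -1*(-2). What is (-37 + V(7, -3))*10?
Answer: -350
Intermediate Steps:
B(J) = 2
V(K, F) = 2
(-37 + V(7, -3))*10 = (-37 + 2)*10 = -35*10 = -350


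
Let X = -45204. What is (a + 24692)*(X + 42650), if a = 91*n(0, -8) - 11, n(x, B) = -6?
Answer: -61640790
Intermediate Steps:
a = -557 (a = 91*(-6) - 11 = -546 - 11 = -557)
(a + 24692)*(X + 42650) = (-557 + 24692)*(-45204 + 42650) = 24135*(-2554) = -61640790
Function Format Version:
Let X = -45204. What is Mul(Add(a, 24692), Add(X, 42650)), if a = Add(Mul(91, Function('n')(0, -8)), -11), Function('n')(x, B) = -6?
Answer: -61640790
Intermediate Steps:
a = -557 (a = Add(Mul(91, -6), -11) = Add(-546, -11) = -557)
Mul(Add(a, 24692), Add(X, 42650)) = Mul(Add(-557, 24692), Add(-45204, 42650)) = Mul(24135, -2554) = -61640790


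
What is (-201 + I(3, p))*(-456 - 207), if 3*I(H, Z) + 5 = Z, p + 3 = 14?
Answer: 131937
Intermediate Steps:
p = 11 (p = -3 + 14 = 11)
I(H, Z) = -5/3 + Z/3
(-201 + I(3, p))*(-456 - 207) = (-201 + (-5/3 + (1/3)*11))*(-456 - 207) = (-201 + (-5/3 + 11/3))*(-663) = (-201 + 2)*(-663) = -199*(-663) = 131937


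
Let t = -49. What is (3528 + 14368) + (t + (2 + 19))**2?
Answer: 18680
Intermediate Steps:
(3528 + 14368) + (t + (2 + 19))**2 = (3528 + 14368) + (-49 + (2 + 19))**2 = 17896 + (-49 + 21)**2 = 17896 + (-28)**2 = 17896 + 784 = 18680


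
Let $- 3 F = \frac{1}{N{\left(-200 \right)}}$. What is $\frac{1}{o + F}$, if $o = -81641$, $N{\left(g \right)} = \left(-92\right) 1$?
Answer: $- \frac{276}{22532915} \approx -1.2249 \cdot 10^{-5}$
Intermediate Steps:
$N{\left(g \right)} = -92$
$F = \frac{1}{276}$ ($F = - \frac{1}{3 \left(-92\right)} = \left(- \frac{1}{3}\right) \left(- \frac{1}{92}\right) = \frac{1}{276} \approx 0.0036232$)
$\frac{1}{o + F} = \frac{1}{-81641 + \frac{1}{276}} = \frac{1}{- \frac{22532915}{276}} = - \frac{276}{22532915}$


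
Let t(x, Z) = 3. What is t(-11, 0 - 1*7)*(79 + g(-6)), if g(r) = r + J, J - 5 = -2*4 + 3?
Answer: 219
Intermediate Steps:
J = 0 (J = 5 + (-2*4 + 3) = 5 + (-8 + 3) = 5 - 5 = 0)
g(r) = r (g(r) = r + 0 = r)
t(-11, 0 - 1*7)*(79 + g(-6)) = 3*(79 - 6) = 3*73 = 219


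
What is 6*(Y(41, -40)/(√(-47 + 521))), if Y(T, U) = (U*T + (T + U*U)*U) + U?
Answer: -67320*√474/79 ≈ -18553.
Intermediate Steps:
Y(T, U) = U + T*U + U*(T + U²) (Y(T, U) = (T*U + (T + U²)*U) + U = (T*U + U*(T + U²)) + U = U + T*U + U*(T + U²))
6*(Y(41, -40)/(√(-47 + 521))) = 6*((-40*(1 + (-40)² + 2*41))/(√(-47 + 521))) = 6*((-40*(1 + 1600 + 82))/(√474)) = 6*((-40*1683)*(√474/474)) = 6*(-11220*√474/79) = -67320*√474/79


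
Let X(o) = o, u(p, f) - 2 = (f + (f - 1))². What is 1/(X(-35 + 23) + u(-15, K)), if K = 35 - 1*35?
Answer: -⅑ ≈ -0.11111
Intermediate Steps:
K = 0 (K = 35 - 35 = 0)
u(p, f) = 2 + (-1 + 2*f)² (u(p, f) = 2 + (f + (f - 1))² = 2 + (f + (-1 + f))² = 2 + (-1 + 2*f)²)
1/(X(-35 + 23) + u(-15, K)) = 1/((-35 + 23) + (2 + (-1 + 2*0)²)) = 1/(-12 + (2 + (-1 + 0)²)) = 1/(-12 + (2 + (-1)²)) = 1/(-12 + (2 + 1)) = 1/(-12 + 3) = 1/(-9) = -⅑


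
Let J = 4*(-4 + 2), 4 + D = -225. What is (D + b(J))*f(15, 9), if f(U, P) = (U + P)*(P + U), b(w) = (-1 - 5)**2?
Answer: -111168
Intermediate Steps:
D = -229 (D = -4 - 225 = -229)
J = -8 (J = 4*(-2) = -8)
b(w) = 36 (b(w) = (-6)**2 = 36)
f(U, P) = (P + U)**2 (f(U, P) = (P + U)*(P + U) = (P + U)**2)
(D + b(J))*f(15, 9) = (-229 + 36)*(9 + 15)**2 = -193*24**2 = -193*576 = -111168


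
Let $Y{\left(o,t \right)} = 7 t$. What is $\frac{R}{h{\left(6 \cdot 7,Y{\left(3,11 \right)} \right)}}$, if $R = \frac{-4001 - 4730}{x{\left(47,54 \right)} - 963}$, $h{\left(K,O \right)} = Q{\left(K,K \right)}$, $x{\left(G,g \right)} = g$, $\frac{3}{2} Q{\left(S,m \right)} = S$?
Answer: $\frac{8731}{25452} \approx 0.34304$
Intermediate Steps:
$Q{\left(S,m \right)} = \frac{2 S}{3}$
$h{\left(K,O \right)} = \frac{2 K}{3}$
$R = \frac{8731}{909}$ ($R = \frac{-4001 - 4730}{54 - 963} = - \frac{8731}{-909} = \left(-8731\right) \left(- \frac{1}{909}\right) = \frac{8731}{909} \approx 9.6051$)
$\frac{R}{h{\left(6 \cdot 7,Y{\left(3,11 \right)} \right)}} = \frac{8731}{909 \frac{2 \cdot 6 \cdot 7}{3}} = \frac{8731}{909 \cdot \frac{2}{3} \cdot 42} = \frac{8731}{909 \cdot 28} = \frac{8731}{909} \cdot \frac{1}{28} = \frac{8731}{25452}$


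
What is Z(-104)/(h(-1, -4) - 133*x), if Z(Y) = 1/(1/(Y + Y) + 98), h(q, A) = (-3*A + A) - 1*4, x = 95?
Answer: -208/257457673 ≈ -8.0790e-7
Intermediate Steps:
h(q, A) = -4 - 2*A (h(q, A) = -2*A - 4 = -4 - 2*A)
Z(Y) = 1/(98 + 1/(2*Y)) (Z(Y) = 1/(1/(2*Y) + 98) = 1/(98 + 1/(2*Y)))
Z(-104)/(h(-1, -4) - 133*x) = (2*(-104)/(1 + 196*(-104)))/((-4 - 2*(-4)) - 133*95) = (2*(-104)/(1 - 20384))/((-4 + 8) - 12635) = (2*(-104)/(-20383))/(4 - 12635) = (2*(-104)*(-1/20383))/(-12631) = (208/20383)*(-1/12631) = -208/257457673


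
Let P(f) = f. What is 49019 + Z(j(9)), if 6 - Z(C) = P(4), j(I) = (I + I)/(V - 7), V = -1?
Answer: 49021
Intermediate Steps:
j(I) = -I/4 (j(I) = (I + I)/(-1 - 7) = (2*I)/(-8) = (2*I)*(-1/8) = -I/4)
Z(C) = 2 (Z(C) = 6 - 1*4 = 6 - 4 = 2)
49019 + Z(j(9)) = 49019 + 2 = 49021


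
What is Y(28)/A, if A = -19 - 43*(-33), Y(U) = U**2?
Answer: 14/25 ≈ 0.56000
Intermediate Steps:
A = 1400 (A = -19 + 1419 = 1400)
Y(28)/A = 28**2/1400 = 784*(1/1400) = 14/25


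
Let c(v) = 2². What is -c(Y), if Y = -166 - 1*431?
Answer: -4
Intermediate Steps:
Y = -597 (Y = -166 - 431 = -597)
c(v) = 4
-c(Y) = -1*4 = -4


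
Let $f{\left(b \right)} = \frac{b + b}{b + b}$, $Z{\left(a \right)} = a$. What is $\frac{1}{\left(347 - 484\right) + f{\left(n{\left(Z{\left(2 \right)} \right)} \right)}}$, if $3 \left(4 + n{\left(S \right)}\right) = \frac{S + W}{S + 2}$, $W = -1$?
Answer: $- \frac{1}{136} \approx -0.0073529$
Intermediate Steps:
$n{\left(S \right)} = -4 + \frac{-1 + S}{3 \left(2 + S\right)}$ ($n{\left(S \right)} = -4 + \frac{\left(S - 1\right) \frac{1}{S + 2}}{3} = -4 + \frac{\left(-1 + S\right) \frac{1}{2 + S}}{3} = -4 + \frac{\frac{1}{2 + S} \left(-1 + S\right)}{3} = -4 + \frac{-1 + S}{3 \left(2 + S\right)}$)
$f{\left(b \right)} = 1$ ($f{\left(b \right)} = \frac{2 b}{2 b} = 2 b \frac{1}{2 b} = 1$)
$\frac{1}{\left(347 - 484\right) + f{\left(n{\left(Z{\left(2 \right)} \right)} \right)}} = \frac{1}{\left(347 - 484\right) + 1} = \frac{1}{-137 + 1} = \frac{1}{-136} = - \frac{1}{136}$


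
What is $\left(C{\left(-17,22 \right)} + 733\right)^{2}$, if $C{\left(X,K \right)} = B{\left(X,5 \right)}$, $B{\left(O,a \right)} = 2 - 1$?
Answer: $538756$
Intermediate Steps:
$B{\left(O,a \right)} = 1$
$C{\left(X,K \right)} = 1$
$\left(C{\left(-17,22 \right)} + 733\right)^{2} = \left(1 + 733\right)^{2} = 734^{2} = 538756$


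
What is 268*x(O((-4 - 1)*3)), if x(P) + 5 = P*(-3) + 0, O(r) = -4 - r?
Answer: -10184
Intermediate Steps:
x(P) = -5 - 3*P (x(P) = -5 + (P*(-3) + 0) = -5 + (-3*P + 0) = -5 - 3*P)
268*x(O((-4 - 1)*3)) = 268*(-5 - 3*(-4 - (-4 - 1)*3)) = 268*(-5 - 3*(-4 - (-5)*3)) = 268*(-5 - 3*(-4 - 1*(-15))) = 268*(-5 - 3*(-4 + 15)) = 268*(-5 - 3*11) = 268*(-5 - 33) = 268*(-38) = -10184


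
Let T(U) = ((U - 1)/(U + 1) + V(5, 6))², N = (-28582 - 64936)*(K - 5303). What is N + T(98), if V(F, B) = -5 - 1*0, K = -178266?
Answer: 168253823435746/9801 ≈ 1.7167e+10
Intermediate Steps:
V(F, B) = -5 (V(F, B) = -5 + 0 = -5)
N = 17167005742 (N = (-28582 - 64936)*(-178266 - 5303) = -93518*(-183569) = 17167005742)
T(U) = (-5 + (-1 + U)/(1 + U))² (T(U) = ((U - 1)/(U + 1) - 5)² = ((-1 + U)/(1 + U) - 5)² = (-5 + (-1 + U)/(1 + U))²)
N + T(98) = 17167005742 + 4*(3 + 2*98)²/(1 + 98)² = 17167005742 + 4*(3 + 196)²/99² = 17167005742 + 4*(1/9801)*199² = 17167005742 + 4*(1/9801)*39601 = 17167005742 + 158404/9801 = 168253823435746/9801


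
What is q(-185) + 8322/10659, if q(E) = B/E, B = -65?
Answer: 7833/6919 ≈ 1.1321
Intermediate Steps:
q(E) = -65/E
q(-185) + 8322/10659 = -65/(-185) + 8322/10659 = -65*(-1/185) + 8322*(1/10659) = 13/37 + 146/187 = 7833/6919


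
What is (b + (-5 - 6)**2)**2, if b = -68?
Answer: 2809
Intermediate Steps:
(b + (-5 - 6)**2)**2 = (-68 + (-5 - 6)**2)**2 = (-68 + (-11)**2)**2 = (-68 + 121)**2 = 53**2 = 2809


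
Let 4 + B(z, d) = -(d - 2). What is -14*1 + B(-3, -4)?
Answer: -12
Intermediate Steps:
B(z, d) = -2 - d (B(z, d) = -4 - (d - 2) = -4 - (-2 + d) = -4 + (2 - d) = -2 - d)
-14*1 + B(-3, -4) = -14*1 + (-2 - 1*(-4)) = -14 + (-2 + 4) = -14 + 2 = -12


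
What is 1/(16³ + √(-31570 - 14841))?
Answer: 4096/16823627 - I*√46411/16823627 ≈ 0.00024347 - 1.2805e-5*I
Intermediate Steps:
1/(16³ + √(-31570 - 14841)) = 1/(4096 + √(-46411)) = 1/(4096 + I*√46411)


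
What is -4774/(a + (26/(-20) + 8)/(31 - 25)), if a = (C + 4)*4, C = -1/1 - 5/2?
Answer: -26040/17 ≈ -1531.8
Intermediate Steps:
C = -7/2 (C = -1*1 - 5*½ = -1 - 5/2 = -7/2 ≈ -3.5000)
a = 2 (a = (-7/2 + 4)*4 = (½)*4 = 2)
-4774/(a + (26/(-20) + 8)/(31 - 25)) = -4774/(2 + (26/(-20) + 8)/(31 - 25)) = -4774/(2 + (26*(-1/20) + 8)/6) = -4774/(2 + (-13/10 + 8)*(⅙)) = -4774/(2 + (67/10)*(⅙)) = -4774/(2 + 67/60) = -4774/187/60 = -4774*60/187 = -26040/17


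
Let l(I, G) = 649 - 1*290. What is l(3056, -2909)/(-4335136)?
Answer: -359/4335136 ≈ -8.2812e-5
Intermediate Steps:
l(I, G) = 359 (l(I, G) = 649 - 290 = 359)
l(3056, -2909)/(-4335136) = 359/(-4335136) = 359*(-1/4335136) = -359/4335136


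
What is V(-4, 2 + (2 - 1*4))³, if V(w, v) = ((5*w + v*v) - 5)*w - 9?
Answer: 753571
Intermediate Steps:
V(w, v) = -9 + w*(-5 + v² + 5*w) (V(w, v) = ((5*w + v²) - 5)*w - 9 = ((v² + 5*w) - 5)*w - 9 = (-5 + v² + 5*w)*w - 9 = w*(-5 + v² + 5*w) - 9 = -9 + w*(-5 + v² + 5*w))
V(-4, 2 + (2 - 1*4))³ = (-9 - 5*(-4) + 5*(-4)² - 4*(2 + (2 - 1*4))²)³ = (-9 + 20 + 5*16 - 4*(2 + (2 - 4))²)³ = (-9 + 20 + 80 - 4*(2 - 2)²)³ = (-9 + 20 + 80 - 4*0²)³ = (-9 + 20 + 80 - 4*0)³ = (-9 + 20 + 80 + 0)³ = 91³ = 753571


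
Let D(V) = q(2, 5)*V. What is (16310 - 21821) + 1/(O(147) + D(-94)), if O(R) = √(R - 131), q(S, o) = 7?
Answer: -3604195/654 ≈ -5511.0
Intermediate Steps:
O(R) = √(-131 + R)
D(V) = 7*V
(16310 - 21821) + 1/(O(147) + D(-94)) = (16310 - 21821) + 1/(√(-131 + 147) + 7*(-94)) = -5511 + 1/(√16 - 658) = -5511 + 1/(4 - 658) = -5511 + 1/(-654) = -5511 - 1/654 = -3604195/654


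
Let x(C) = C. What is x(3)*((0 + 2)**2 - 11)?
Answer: -21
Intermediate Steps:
x(3)*((0 + 2)**2 - 11) = 3*((0 + 2)**2 - 11) = 3*(2**2 - 11) = 3*(4 - 11) = 3*(-7) = -21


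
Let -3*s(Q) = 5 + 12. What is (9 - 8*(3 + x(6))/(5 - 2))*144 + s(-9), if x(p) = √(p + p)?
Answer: 415/3 - 768*√3 ≈ -1191.9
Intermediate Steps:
x(p) = √2*√p (x(p) = √(2*p) = √2*√p)
s(Q) = -17/3 (s(Q) = -(5 + 12)/3 = -⅓*17 = -17/3)
(9 - 8*(3 + x(6))/(5 - 2))*144 + s(-9) = (9 - 8*(3 + √2*√6)/(5 - 2))*144 - 17/3 = (9 - 8*(3 + 2*√3)/3)*144 - 17/3 = (9 - 8*(1 + 2*√3/3))*144 - 17/3 = (9 + (-8 - 16*√3/3))*144 - 17/3 = (1 - 16*√3/3)*144 - 17/3 = (144 - 768*√3) - 17/3 = 415/3 - 768*√3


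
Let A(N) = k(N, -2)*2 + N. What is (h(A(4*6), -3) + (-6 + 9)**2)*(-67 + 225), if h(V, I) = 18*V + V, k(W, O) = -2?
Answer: 61462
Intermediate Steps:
A(N) = -4 + N (A(N) = -2*2 + N = -4 + N)
h(V, I) = 19*V
(h(A(4*6), -3) + (-6 + 9)**2)*(-67 + 225) = (19*(-4 + 4*6) + (-6 + 9)**2)*(-67 + 225) = (19*(-4 + 24) + 3**2)*158 = (19*20 + 9)*158 = (380 + 9)*158 = 389*158 = 61462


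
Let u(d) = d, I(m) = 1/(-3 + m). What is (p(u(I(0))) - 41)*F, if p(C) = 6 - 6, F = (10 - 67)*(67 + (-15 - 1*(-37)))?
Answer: 207993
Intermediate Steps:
F = -5073 (F = -57*(67 + (-15 + 37)) = -57*(67 + 22) = -57*89 = -5073)
p(C) = 0
(p(u(I(0))) - 41)*F = (0 - 41)*(-5073) = -41*(-5073) = 207993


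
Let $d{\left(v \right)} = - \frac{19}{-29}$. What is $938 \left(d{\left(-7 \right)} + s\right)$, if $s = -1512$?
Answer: $- \frac{41111602}{29} \approx -1.4176 \cdot 10^{6}$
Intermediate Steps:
$d{\left(v \right)} = \frac{19}{29}$ ($d{\left(v \right)} = \left(-19\right) \left(- \frac{1}{29}\right) = \frac{19}{29}$)
$938 \left(d{\left(-7 \right)} + s\right) = 938 \left(\frac{19}{29} - 1512\right) = 938 \left(- \frac{43829}{29}\right) = - \frac{41111602}{29}$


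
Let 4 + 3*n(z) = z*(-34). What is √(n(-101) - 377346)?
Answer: 4*I*√211614/3 ≈ 613.35*I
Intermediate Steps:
n(z) = -4/3 - 34*z/3 (n(z) = -4/3 + (z*(-34))/3 = -4/3 + (-34*z)/3 = -4/3 - 34*z/3)
√(n(-101) - 377346) = √((-4/3 - 34/3*(-101)) - 377346) = √((-4/3 + 3434/3) - 377346) = √(3430/3 - 377346) = √(-1128608/3) = 4*I*√211614/3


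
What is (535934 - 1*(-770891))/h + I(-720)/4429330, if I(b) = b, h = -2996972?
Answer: -579051699709/1327457798876 ≈ -0.43621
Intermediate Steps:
(535934 - 1*(-770891))/h + I(-720)/4429330 = (535934 - 1*(-770891))/(-2996972) - 720/4429330 = (535934 + 770891)*(-1/2996972) - 720*1/4429330 = 1306825*(-1/2996972) - 72/442933 = -1306825/2996972 - 72/442933 = -579051699709/1327457798876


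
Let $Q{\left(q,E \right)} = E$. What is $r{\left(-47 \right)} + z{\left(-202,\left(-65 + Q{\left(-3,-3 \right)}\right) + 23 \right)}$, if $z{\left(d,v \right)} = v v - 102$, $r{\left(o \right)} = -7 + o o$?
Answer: $4125$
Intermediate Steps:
$r{\left(o \right)} = -7 + o^{2}$
$z{\left(d,v \right)} = -102 + v^{2}$ ($z{\left(d,v \right)} = v^{2} - 102 = -102 + v^{2}$)
$r{\left(-47 \right)} + z{\left(-202,\left(-65 + Q{\left(-3,-3 \right)}\right) + 23 \right)} = \left(-7 + \left(-47\right)^{2}\right) - \left(102 - \left(\left(-65 - 3\right) + 23\right)^{2}\right) = \left(-7 + 2209\right) - \left(102 - \left(-68 + 23\right)^{2}\right) = 2202 - \left(102 - \left(-45\right)^{2}\right) = 2202 + \left(-102 + 2025\right) = 2202 + 1923 = 4125$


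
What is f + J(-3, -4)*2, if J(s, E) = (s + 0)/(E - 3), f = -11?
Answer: -71/7 ≈ -10.143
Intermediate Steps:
J(s, E) = s/(-3 + E)
f + J(-3, -4)*2 = -11 - 3/(-3 - 4)*2 = -11 - 3/(-7)*2 = -11 - 3*(-1/7)*2 = -11 + (3/7)*2 = -11 + 6/7 = -71/7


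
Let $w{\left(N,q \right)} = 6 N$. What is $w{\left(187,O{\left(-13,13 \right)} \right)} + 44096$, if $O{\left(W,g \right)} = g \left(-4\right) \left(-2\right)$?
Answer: $45218$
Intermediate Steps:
$O{\left(W,g \right)} = 8 g$ ($O{\left(W,g \right)} = - 4 g \left(-2\right) = 8 g$)
$w{\left(187,O{\left(-13,13 \right)} \right)} + 44096 = 6 \cdot 187 + 44096 = 1122 + 44096 = 45218$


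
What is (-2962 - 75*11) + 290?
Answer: -3497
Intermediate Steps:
(-2962 - 75*11) + 290 = (-2962 - 825) + 290 = -3787 + 290 = -3497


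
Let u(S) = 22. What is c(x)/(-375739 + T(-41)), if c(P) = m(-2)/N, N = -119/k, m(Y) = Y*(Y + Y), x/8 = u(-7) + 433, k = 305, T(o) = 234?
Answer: 488/8937019 ≈ 5.4604e-5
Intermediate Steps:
x = 3640 (x = 8*(22 + 433) = 8*455 = 3640)
m(Y) = 2*Y² (m(Y) = Y*(2*Y) = 2*Y²)
N = -119/305 ≈ -0.39016
c(P) = -2440/119 (c(P) = (2*(-2)²)/(-119/305) = (2*4)*(-305/119) = 8*(-305/119) = -2440/119)
c(x)/(-375739 + T(-41)) = -2440/(119*(-375739 + 234)) = -2440/119/(-375505) = -2440/119*(-1/375505) = 488/8937019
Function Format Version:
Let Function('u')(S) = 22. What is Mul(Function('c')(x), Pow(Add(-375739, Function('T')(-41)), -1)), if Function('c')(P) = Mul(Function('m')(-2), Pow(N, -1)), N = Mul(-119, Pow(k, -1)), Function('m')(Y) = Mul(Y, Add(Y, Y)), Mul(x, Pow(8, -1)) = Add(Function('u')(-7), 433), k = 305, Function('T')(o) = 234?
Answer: Rational(488, 8937019) ≈ 5.4604e-5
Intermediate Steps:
x = 3640 (x = Mul(8, Add(22, 433)) = Mul(8, 455) = 3640)
Function('m')(Y) = Mul(2, Pow(Y, 2)) (Function('m')(Y) = Mul(Y, Mul(2, Y)) = Mul(2, Pow(Y, 2)))
N = Rational(-119, 305) (N = Mul(-119, Pow(305, -1)) = Mul(-119, Rational(1, 305)) = Rational(-119, 305) ≈ -0.39016)
Function('c')(P) = Rational(-2440, 119) (Function('c')(P) = Mul(Mul(2, Pow(-2, 2)), Pow(Rational(-119, 305), -1)) = Mul(Mul(2, 4), Rational(-305, 119)) = Mul(8, Rational(-305, 119)) = Rational(-2440, 119))
Mul(Function('c')(x), Pow(Add(-375739, Function('T')(-41)), -1)) = Mul(Rational(-2440, 119), Pow(Add(-375739, 234), -1)) = Mul(Rational(-2440, 119), Pow(-375505, -1)) = Mul(Rational(-2440, 119), Rational(-1, 375505)) = Rational(488, 8937019)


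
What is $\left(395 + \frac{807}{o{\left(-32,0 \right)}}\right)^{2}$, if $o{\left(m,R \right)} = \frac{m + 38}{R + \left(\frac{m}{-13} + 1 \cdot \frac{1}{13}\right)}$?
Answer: $\frac{366607609}{676} \approx 5.4232 \cdot 10^{5}$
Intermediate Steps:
$o{\left(m,R \right)} = \frac{38 + m}{\frac{1}{13} + R - \frac{m}{13}}$ ($o{\left(m,R \right)} = \frac{38 + m}{R + \left(m \left(- \frac{1}{13}\right) + 1 \cdot \frac{1}{13}\right)} = \frac{38 + m}{R - \left(- \frac{1}{13} + \frac{m}{13}\right)} = \frac{38 + m}{\frac{1}{13} + R - \frac{m}{13}}$)
$\left(395 + \frac{807}{o{\left(-32,0 \right)}}\right)^{2} = \left(395 + \frac{807}{13 \frac{1}{1 - -32 + 13 \cdot 0} \left(38 - 32\right)}\right)^{2} = \left(395 + \frac{807}{13 \frac{1}{1 + 32 + 0} \cdot 6}\right)^{2} = \left(395 + \frac{807}{13 \cdot \frac{1}{33} \cdot 6}\right)^{2} = \left(395 + \frac{807}{\frac{26}{11}}\right)^{2} = \left(395 + 807 \cdot \frac{11}{26}\right)^{2} = \left(395 + \frac{8877}{26}\right)^{2} = \left(\frac{19147}{26}\right)^{2} = \frac{366607609}{676}$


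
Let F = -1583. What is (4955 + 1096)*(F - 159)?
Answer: -10540842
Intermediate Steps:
(4955 + 1096)*(F - 159) = (4955 + 1096)*(-1583 - 159) = 6051*(-1742) = -10540842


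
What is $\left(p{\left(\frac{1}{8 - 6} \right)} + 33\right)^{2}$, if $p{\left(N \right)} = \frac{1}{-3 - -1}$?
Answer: $\frac{4225}{4} \approx 1056.3$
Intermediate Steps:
$p{\left(N \right)} = - \frac{1}{2}$ ($p{\left(N \right)} = \frac{1}{-3 + 1} = \frac{1}{-2} = - \frac{1}{2}$)
$\left(p{\left(\frac{1}{8 - 6} \right)} + 33\right)^{2} = \left(- \frac{1}{2} + 33\right)^{2} = \left(\frac{65}{2}\right)^{2} = \frac{4225}{4}$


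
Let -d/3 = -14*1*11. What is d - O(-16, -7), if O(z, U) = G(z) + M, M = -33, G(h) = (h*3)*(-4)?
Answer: 303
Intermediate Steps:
G(h) = -12*h (G(h) = (3*h)*(-4) = -12*h)
d = 462 (d = -3*(-14*1)*11 = -(-42)*11 = -3*(-154) = 462)
O(z, U) = -33 - 12*z (O(z, U) = -12*z - 33 = -33 - 12*z)
d - O(-16, -7) = 462 - (-33 - 12*(-16)) = 462 - (-33 + 192) = 462 - 1*159 = 462 - 159 = 303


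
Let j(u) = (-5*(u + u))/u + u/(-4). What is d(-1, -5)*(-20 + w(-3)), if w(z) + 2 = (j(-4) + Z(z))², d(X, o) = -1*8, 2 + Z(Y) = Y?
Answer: -1392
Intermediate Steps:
Z(Y) = -2 + Y
j(u) = -10 - u/4 (j(u) = (-10*u)/u + u*(-¼) = (-10*u)/u - u/4 = -10 - u/4)
d(X, o) = -8
w(z) = -2 + (-11 + z)² (w(z) = -2 + ((-10 - ¼*(-4)) + (-2 + z))² = -2 + ((-10 + 1) + (-2 + z))² = -2 + (-9 + (-2 + z))² = -2 + (-11 + z)²)
d(-1, -5)*(-20 + w(-3)) = -8*(-20 + (-2 + (-11 - 3)²)) = -8*(-20 + (-2 + (-14)²)) = -8*(-20 + (-2 + 196)) = -8*(-20 + 194) = -8*174 = -1392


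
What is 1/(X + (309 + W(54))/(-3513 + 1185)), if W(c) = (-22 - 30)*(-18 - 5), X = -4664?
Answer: -2328/10859297 ≈ -0.00021438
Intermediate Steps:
W(c) = 1196 (W(c) = -52*(-23) = 1196)
1/(X + (309 + W(54))/(-3513 + 1185)) = 1/(-4664 + (309 + 1196)/(-3513 + 1185)) = 1/(-4664 + 1505/(-2328)) = 1/(-4664 + 1505*(-1/2328)) = 1/(-4664 - 1505/2328) = 1/(-10859297/2328) = -2328/10859297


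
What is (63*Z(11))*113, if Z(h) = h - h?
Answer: 0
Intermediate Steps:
Z(h) = 0
(63*Z(11))*113 = (63*0)*113 = 0*113 = 0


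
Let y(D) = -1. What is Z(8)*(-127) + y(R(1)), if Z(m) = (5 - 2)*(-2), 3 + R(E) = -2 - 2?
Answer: 761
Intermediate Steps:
R(E) = -7 (R(E) = -3 + (-2 - 2) = -3 - 4 = -7)
Z(m) = -6 (Z(m) = 3*(-2) = -6)
Z(8)*(-127) + y(R(1)) = -6*(-127) - 1 = 762 - 1 = 761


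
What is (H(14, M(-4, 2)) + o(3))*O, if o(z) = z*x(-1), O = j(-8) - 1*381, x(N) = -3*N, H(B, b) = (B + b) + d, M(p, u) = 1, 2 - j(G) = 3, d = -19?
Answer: -1910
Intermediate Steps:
j(G) = -1 (j(G) = 2 - 1*3 = 2 - 3 = -1)
H(B, b) = -19 + B + b (H(B, b) = (B + b) - 19 = -19 + B + b)
O = -382 (O = -1 - 1*381 = -1 - 381 = -382)
o(z) = 3*z (o(z) = z*(-3*(-1)) = z*3 = 3*z)
(H(14, M(-4, 2)) + o(3))*O = ((-19 + 14 + 1) + 3*3)*(-382) = (-4 + 9)*(-382) = 5*(-382) = -1910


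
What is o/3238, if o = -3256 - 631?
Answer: -3887/3238 ≈ -1.2004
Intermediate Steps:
o = -3887
o/3238 = -3887/3238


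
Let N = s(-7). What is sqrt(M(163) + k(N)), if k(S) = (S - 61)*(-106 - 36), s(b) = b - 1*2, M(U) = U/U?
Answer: sqrt(9941) ≈ 99.705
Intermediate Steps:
M(U) = 1
s(b) = -2 + b (s(b) = b - 2 = -2 + b)
N = -9 (N = -2 - 7 = -9)
k(S) = 8662 - 142*S (k(S) = (-61 + S)*(-142) = 8662 - 142*S)
sqrt(M(163) + k(N)) = sqrt(1 + (8662 - 142*(-9))) = sqrt(1 + (8662 + 1278)) = sqrt(1 + 9940) = sqrt(9941)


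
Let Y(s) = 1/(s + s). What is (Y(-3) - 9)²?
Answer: 3025/36 ≈ 84.028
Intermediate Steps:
Y(s) = 1/(2*s)
(Y(-3) - 9)² = ((½)/(-3) - 9)² = ((½)*(-⅓) - 9)² = (-⅙ - 9)² = (-55/6)² = 3025/36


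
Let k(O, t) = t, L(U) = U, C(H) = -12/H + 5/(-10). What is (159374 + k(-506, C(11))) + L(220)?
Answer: 3511033/22 ≈ 1.5959e+5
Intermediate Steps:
C(H) = -½ - 12/H (C(H) = -12/H + 5*(-⅒) = -12/H - ½ = -½ - 12/H)
(159374 + k(-506, C(11))) + L(220) = (159374 + (½)*(-24 - 1*11)/11) + 220 = (159374 + (½)*(1/11)*(-24 - 11)) + 220 = (159374 + (½)*(1/11)*(-35)) + 220 = (159374 - 35/22) + 220 = 3506193/22 + 220 = 3511033/22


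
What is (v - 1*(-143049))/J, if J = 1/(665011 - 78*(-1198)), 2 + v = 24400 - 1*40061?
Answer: 96616548630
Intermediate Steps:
v = -15663 (v = -2 + (24400 - 1*40061) = -2 + (24400 - 40061) = -2 - 15661 = -15663)
J = 1/758455 (J = 1/(665011 + 93444) = 1/758455 ≈ 1.3185e-6)
(v - 1*(-143049))/J = (-15663 - 1*(-143049))/(1/758455) = (-15663 + 143049)*758455 = 127386*758455 = 96616548630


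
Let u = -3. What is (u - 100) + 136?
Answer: 33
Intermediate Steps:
(u - 100) + 136 = (-3 - 100) + 136 = -103 + 136 = 33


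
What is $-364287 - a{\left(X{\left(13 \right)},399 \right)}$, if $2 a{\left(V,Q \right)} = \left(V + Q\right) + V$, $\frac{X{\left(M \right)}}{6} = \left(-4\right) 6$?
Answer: $- \frac{728685}{2} \approx -3.6434 \cdot 10^{5}$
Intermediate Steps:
$X{\left(M \right)} = -144$ ($X{\left(M \right)} = 6 \left(\left(-4\right) 6\right) = 6 \left(-24\right) = -144$)
$a{\left(V,Q \right)} = V + \frac{Q}{2}$ ($a{\left(V,Q \right)} = \frac{\left(V + Q\right) + V}{2} = \frac{\left(Q + V\right) + V}{2} = \frac{Q + 2 V}{2} = V + \frac{Q}{2}$)
$-364287 - a{\left(X{\left(13 \right)},399 \right)} = -364287 - \left(-144 + \frac{1}{2} \cdot 399\right) = -364287 - \left(-144 + \frac{399}{2}\right) = -364287 - \frac{111}{2} = - \frac{728685}{2}$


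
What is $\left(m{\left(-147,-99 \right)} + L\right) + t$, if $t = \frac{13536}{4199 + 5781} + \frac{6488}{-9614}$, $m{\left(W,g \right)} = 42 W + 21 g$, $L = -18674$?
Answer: $- \frac{322939858947}{11993465} \approx -26926.0$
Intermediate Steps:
$m{\left(W,g \right)} = 21 g + 42 W$
$t = \frac{8173108}{11993465}$ ($t = \frac{13536}{9980} + 6488 \left(- \frac{1}{9614}\right) = 13536 \cdot \frac{1}{9980} - \frac{3244}{4807} = \frac{3384}{2495} - \frac{3244}{4807} = \frac{8173108}{11993465} \approx 0.68146$)
$\left(m{\left(-147,-99 \right)} + L\right) + t = \left(\left(21 \left(-99\right) + 42 \left(-147\right)\right) - 18674\right) + \frac{8173108}{11993465} = \left(\left(-2079 - 6174\right) - 18674\right) + \frac{8173108}{11993465} = \left(-8253 - 18674\right) + \frac{8173108}{11993465} = -26927 + \frac{8173108}{11993465} = - \frac{322939858947}{11993465}$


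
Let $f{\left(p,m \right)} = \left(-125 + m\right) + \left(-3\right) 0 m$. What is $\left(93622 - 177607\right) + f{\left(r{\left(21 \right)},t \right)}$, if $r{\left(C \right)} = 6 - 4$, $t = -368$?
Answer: $-84478$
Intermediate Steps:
$r{\left(C \right)} = 2$ ($r{\left(C \right)} = 6 - 4 = 2$)
$f{\left(p,m \right)} = -125 + m$ ($f{\left(p,m \right)} = \left(-125 + m\right) + 0 m = \left(-125 + m\right) + 0 = -125 + m$)
$\left(93622 - 177607\right) + f{\left(r{\left(21 \right)},t \right)} = \left(93622 - 177607\right) - 493 = -83985 - 493 = -84478$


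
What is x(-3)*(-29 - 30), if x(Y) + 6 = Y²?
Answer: -177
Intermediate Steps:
x(Y) = -6 + Y²
x(-3)*(-29 - 30) = (-6 + (-3)²)*(-29 - 30) = (-6 + 9)*(-59) = 3*(-59) = -177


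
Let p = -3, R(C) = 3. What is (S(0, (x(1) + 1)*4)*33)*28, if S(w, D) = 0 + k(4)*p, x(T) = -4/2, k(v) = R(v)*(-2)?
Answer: 16632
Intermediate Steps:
k(v) = -6 (k(v) = 3*(-2) = -6)
x(T) = -2 (x(T) = -4*1/2 = -2)
S(w, D) = 18 (S(w, D) = 0 - 6*(-3) = 0 + 18 = 18)
(S(0, (x(1) + 1)*4)*33)*28 = (18*33)*28 = 594*28 = 16632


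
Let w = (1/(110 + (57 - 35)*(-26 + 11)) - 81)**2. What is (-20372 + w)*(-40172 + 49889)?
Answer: -6495005647203/48400 ≈ -1.3419e+8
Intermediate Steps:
w = 317588041/48400 (w = (1/(110 + 22*(-15)) - 81)**2 = (1/(110 - 330) - 81)**2 = (1/(-220) - 81)**2 = (-1/220 - 81)**2 = (-17821/220)**2 = 317588041/48400 ≈ 6561.7)
(-20372 + w)*(-40172 + 49889) = (-20372 + 317588041/48400)*(-40172 + 49889) = -668416759/48400*9717 = -6495005647203/48400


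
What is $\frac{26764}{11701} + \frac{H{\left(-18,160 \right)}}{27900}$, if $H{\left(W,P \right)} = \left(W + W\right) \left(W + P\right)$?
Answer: $\frac{19080558}{9068275} \approx 2.1041$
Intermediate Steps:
$H{\left(W,P \right)} = 2 W \left(P + W\right)$
$\frac{26764}{11701} + \frac{H{\left(-18,160 \right)}}{27900} = \frac{26764}{11701} + \frac{2 \left(-18\right) \left(160 - 18\right)}{27900} = 26764 \cdot \frac{1}{11701} + 2 \left(-18\right) 142 \cdot \frac{1}{27900} = \frac{26764}{11701} - \frac{142}{775} = \frac{19080558}{9068275}$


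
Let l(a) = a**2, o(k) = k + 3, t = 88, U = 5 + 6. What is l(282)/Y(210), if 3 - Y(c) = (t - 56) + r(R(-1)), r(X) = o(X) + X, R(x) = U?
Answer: -4418/3 ≈ -1472.7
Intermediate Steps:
U = 11
o(k) = 3 + k
R(x) = 11
r(X) = 3 + 2*X (r(X) = (3 + X) + X = 3 + 2*X)
Y(c) = -54 (Y(c) = 3 - ((88 - 56) + (3 + 2*11)) = 3 - (32 + (3 + 22)) = 3 - (32 + 25) = 3 - 1*57 = 3 - 57 = -54)
l(282)/Y(210) = 282**2/(-54) = 79524*(-1/54) = -4418/3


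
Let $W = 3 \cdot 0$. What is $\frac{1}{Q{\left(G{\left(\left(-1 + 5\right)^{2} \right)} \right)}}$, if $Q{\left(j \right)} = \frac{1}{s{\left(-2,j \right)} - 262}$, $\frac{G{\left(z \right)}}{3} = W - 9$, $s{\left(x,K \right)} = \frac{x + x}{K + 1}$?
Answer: $- \frac{3404}{13} \approx -261.85$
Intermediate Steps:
$W = 0$
$s{\left(x,K \right)} = \frac{2 x}{1 + K}$
$G{\left(z \right)} = -27$ ($G{\left(z \right)} = 3 \left(0 - 9\right) = 3 \left(-9\right) = -27$)
$Q{\left(j \right)} = \frac{1}{-262 - \frac{4}{1 + j}}$ ($Q{\left(j \right)} = \frac{1}{2 \left(-2\right) \frac{1}{1 + j} - 262} = \frac{1}{- \frac{4}{1 + j} - 262} = \frac{1}{-262 - \frac{4}{1 + j}}$)
$\frac{1}{Q{\left(G{\left(\left(-1 + 5\right)^{2} \right)} \right)}} = \frac{1}{\frac{1}{2} \frac{1}{133 + 131 \left(-27\right)} \left(-1 - -27\right)} = \frac{1}{\frac{1}{2} \frac{1}{133 - 3537} \left(-1 + 27\right)} = \frac{1}{\frac{1}{2} \frac{1}{-3404} \cdot 26} = \frac{1}{\frac{1}{2} \left(- \frac{1}{3404}\right) 26} = \frac{1}{- \frac{13}{3404}} = - \frac{3404}{13}$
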